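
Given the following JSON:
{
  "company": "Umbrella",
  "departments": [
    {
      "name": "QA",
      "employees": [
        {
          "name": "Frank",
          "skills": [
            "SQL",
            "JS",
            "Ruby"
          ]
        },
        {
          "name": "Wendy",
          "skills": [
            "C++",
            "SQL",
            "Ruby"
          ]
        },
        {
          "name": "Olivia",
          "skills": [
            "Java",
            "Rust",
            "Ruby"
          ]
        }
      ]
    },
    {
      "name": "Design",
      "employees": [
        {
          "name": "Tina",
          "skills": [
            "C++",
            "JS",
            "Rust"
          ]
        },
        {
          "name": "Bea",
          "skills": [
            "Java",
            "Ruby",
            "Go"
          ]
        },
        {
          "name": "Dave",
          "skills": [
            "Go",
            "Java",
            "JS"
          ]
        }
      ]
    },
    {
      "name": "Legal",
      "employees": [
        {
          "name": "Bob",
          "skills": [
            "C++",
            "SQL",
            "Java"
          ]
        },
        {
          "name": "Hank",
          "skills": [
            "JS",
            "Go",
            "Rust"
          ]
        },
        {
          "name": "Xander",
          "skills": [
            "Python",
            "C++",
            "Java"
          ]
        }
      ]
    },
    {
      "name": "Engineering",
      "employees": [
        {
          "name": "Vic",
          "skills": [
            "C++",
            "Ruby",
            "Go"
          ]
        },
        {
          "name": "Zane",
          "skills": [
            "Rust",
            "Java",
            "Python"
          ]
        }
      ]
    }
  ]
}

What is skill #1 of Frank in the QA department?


Path: departments[0].employees[0].skills[0]
Value: SQL

ANSWER: SQL


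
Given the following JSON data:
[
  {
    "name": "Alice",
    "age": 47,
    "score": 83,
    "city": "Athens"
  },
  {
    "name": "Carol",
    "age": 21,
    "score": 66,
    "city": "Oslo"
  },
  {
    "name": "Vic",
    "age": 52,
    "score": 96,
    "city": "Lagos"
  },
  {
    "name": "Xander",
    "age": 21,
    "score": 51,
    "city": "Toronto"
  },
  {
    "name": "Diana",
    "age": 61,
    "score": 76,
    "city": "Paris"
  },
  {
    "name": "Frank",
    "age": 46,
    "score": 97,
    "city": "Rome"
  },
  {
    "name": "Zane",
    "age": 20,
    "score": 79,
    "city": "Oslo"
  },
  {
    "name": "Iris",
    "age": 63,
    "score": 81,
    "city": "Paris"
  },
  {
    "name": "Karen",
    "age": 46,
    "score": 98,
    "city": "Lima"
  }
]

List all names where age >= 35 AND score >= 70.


Checking both conditions:
  Alice (age=47, score=83) -> YES
  Carol (age=21, score=66) -> no
  Vic (age=52, score=96) -> YES
  Xander (age=21, score=51) -> no
  Diana (age=61, score=76) -> YES
  Frank (age=46, score=97) -> YES
  Zane (age=20, score=79) -> no
  Iris (age=63, score=81) -> YES
  Karen (age=46, score=98) -> YES


ANSWER: Alice, Vic, Diana, Frank, Iris, Karen


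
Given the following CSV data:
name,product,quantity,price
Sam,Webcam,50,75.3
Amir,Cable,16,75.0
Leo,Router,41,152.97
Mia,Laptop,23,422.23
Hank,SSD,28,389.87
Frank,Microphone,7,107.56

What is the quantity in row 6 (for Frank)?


Row 6: Frank
Column 'quantity' = 7

ANSWER: 7


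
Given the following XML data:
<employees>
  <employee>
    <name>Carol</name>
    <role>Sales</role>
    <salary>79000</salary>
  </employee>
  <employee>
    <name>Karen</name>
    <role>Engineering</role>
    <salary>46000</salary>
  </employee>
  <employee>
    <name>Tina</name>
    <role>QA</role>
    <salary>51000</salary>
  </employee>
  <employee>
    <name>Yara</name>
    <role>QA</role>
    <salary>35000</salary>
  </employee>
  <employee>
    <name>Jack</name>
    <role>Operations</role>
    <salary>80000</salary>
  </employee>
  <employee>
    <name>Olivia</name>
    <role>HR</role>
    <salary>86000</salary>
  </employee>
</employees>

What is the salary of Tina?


Searching for <employee> with <name>Tina</name>
Found at position 3
<salary>51000</salary>

ANSWER: 51000


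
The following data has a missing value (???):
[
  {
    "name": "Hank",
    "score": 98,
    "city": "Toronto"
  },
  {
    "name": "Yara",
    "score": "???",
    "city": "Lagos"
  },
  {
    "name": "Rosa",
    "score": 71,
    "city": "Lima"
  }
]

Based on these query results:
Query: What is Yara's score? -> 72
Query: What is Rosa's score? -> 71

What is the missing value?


The missing value is Yara's score
From query: Yara's score = 72

ANSWER: 72


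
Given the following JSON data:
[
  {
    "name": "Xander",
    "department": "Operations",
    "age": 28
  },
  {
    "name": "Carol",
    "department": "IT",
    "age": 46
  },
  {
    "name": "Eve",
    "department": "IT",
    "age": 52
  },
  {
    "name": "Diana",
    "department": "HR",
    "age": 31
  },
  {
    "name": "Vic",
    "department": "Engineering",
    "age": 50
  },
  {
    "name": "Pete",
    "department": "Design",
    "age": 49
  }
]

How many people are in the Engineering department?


Scanning records for department = Engineering
  Record 4: Vic
Count: 1

ANSWER: 1


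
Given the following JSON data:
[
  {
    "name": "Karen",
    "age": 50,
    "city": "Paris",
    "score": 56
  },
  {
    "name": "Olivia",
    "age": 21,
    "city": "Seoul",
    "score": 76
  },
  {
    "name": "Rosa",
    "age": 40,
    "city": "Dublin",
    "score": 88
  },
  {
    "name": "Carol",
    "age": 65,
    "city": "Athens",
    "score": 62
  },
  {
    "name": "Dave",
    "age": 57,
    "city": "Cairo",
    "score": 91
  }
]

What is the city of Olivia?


Looking up record where name = Olivia
Record index: 1
Field 'city' = Seoul

ANSWER: Seoul


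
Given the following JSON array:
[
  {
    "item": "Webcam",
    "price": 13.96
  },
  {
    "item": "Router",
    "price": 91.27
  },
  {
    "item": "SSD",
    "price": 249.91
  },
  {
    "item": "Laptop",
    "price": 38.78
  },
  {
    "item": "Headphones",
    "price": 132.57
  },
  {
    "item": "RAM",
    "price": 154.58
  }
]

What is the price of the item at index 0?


Array index 0 -> Webcam
price = 13.96

ANSWER: 13.96


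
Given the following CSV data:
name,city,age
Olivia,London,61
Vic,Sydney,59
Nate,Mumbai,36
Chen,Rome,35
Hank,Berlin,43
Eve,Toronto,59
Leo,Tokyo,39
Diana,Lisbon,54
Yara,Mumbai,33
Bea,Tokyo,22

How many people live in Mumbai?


Scanning city column for 'Mumbai':
  Row 3: Nate -> MATCH
  Row 9: Yara -> MATCH
Total matches: 2

ANSWER: 2


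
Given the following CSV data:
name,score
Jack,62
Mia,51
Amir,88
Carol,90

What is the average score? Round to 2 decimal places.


Scores: 62, 51, 88, 90
Sum = 291
Count = 4
Average = 291 / 4 = 72.75

ANSWER: 72.75


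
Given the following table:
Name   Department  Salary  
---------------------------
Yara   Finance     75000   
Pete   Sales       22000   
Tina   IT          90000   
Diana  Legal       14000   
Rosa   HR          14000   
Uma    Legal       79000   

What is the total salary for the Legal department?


Legal department members:
  Diana: 14000
  Uma: 79000
Total = 14000 + 79000 = 93000

ANSWER: 93000


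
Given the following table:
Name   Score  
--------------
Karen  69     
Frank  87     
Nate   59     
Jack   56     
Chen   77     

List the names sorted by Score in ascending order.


Sorting by Score (ascending):
  Jack: 56
  Nate: 59
  Karen: 69
  Chen: 77
  Frank: 87


ANSWER: Jack, Nate, Karen, Chen, Frank


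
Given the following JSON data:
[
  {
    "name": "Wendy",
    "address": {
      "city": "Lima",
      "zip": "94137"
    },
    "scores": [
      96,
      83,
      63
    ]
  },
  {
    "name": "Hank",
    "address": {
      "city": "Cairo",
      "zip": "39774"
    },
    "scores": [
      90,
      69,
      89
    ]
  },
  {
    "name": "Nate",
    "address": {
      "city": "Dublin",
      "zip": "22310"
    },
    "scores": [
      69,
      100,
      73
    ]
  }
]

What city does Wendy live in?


Path: records[0].address.city
Value: Lima

ANSWER: Lima


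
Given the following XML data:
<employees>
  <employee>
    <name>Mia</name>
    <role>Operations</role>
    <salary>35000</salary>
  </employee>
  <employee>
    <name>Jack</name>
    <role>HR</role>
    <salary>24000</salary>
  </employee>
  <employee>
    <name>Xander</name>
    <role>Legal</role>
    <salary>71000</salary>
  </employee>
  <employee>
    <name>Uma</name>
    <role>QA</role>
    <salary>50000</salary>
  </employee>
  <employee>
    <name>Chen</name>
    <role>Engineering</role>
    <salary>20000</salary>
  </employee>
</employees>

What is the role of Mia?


Searching for <employee> with <name>Mia</name>
Found at position 1
<role>Operations</role>

ANSWER: Operations


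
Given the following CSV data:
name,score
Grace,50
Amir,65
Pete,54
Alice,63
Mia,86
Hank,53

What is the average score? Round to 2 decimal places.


Scores: 50, 65, 54, 63, 86, 53
Sum = 371
Count = 6
Average = 371 / 6 = 61.83

ANSWER: 61.83


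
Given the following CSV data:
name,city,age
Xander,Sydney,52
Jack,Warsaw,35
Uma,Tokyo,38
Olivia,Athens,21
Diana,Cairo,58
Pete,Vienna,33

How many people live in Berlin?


Scanning city column for 'Berlin':
Total matches: 0

ANSWER: 0


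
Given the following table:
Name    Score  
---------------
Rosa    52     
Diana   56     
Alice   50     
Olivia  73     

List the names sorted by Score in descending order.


Sorting by Score (descending):
  Olivia: 73
  Diana: 56
  Rosa: 52
  Alice: 50


ANSWER: Olivia, Diana, Rosa, Alice


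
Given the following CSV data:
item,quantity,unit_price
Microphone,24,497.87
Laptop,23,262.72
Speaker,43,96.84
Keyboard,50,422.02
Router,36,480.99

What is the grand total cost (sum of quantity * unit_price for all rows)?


Computing row totals:
  Microphone: 24 * 497.87 = 11948.88
  Laptop: 23 * 262.72 = 6042.56
  Speaker: 43 * 96.84 = 4164.12
  Keyboard: 50 * 422.02 = 21101.0
  Router: 36 * 480.99 = 17315.64
Grand total = 11948.88 + 6042.56 + 4164.12 + 21101.0 + 17315.64 = 60572.2

ANSWER: 60572.2


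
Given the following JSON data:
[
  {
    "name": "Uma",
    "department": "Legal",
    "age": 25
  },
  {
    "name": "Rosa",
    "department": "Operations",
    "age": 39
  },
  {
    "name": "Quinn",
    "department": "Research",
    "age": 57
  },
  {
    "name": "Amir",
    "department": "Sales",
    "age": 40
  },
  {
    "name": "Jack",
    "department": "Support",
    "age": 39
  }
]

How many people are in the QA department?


Scanning records for department = QA
  No matches found
Count: 0

ANSWER: 0


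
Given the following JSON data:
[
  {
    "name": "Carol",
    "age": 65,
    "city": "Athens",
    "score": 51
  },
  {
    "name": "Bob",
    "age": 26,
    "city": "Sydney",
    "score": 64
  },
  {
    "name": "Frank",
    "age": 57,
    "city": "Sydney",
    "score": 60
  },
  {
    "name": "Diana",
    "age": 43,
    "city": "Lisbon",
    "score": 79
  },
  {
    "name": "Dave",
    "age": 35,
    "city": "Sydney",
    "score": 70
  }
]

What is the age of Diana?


Looking up record where name = Diana
Record index: 3
Field 'age' = 43

ANSWER: 43


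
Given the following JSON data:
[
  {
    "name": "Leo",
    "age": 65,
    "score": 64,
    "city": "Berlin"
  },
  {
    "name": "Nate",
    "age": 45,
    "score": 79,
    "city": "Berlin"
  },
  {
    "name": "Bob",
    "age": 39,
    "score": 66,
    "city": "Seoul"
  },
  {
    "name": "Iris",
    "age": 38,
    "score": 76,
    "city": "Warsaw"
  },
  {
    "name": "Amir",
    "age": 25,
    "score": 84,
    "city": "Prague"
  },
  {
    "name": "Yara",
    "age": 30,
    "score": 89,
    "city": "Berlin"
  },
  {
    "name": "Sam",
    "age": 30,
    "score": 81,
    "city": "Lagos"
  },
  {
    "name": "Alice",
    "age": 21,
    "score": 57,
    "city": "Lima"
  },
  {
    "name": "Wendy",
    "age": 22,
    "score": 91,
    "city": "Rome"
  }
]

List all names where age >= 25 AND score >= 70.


Checking both conditions:
  Leo (age=65, score=64) -> no
  Nate (age=45, score=79) -> YES
  Bob (age=39, score=66) -> no
  Iris (age=38, score=76) -> YES
  Amir (age=25, score=84) -> YES
  Yara (age=30, score=89) -> YES
  Sam (age=30, score=81) -> YES
  Alice (age=21, score=57) -> no
  Wendy (age=22, score=91) -> no


ANSWER: Nate, Iris, Amir, Yara, Sam


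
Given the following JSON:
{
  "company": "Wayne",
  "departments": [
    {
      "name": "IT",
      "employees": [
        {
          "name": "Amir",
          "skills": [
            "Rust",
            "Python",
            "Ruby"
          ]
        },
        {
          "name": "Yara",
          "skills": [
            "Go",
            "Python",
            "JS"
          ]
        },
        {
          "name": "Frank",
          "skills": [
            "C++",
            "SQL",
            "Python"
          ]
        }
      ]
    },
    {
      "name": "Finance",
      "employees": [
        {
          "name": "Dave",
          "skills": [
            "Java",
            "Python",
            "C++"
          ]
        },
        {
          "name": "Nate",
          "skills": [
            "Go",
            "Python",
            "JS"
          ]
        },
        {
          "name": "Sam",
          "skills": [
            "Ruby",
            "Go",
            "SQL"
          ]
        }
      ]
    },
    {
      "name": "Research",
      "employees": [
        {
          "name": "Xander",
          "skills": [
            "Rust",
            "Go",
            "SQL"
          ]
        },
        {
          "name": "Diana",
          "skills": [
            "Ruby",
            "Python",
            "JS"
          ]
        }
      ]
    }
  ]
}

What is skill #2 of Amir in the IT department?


Path: departments[0].employees[0].skills[1]
Value: Python

ANSWER: Python


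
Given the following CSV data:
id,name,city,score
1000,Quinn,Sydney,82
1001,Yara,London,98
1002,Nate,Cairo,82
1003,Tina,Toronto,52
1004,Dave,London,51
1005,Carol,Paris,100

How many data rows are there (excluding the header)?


Counting rows (excluding header):
Header: id,name,city,score
Data rows: 6

ANSWER: 6


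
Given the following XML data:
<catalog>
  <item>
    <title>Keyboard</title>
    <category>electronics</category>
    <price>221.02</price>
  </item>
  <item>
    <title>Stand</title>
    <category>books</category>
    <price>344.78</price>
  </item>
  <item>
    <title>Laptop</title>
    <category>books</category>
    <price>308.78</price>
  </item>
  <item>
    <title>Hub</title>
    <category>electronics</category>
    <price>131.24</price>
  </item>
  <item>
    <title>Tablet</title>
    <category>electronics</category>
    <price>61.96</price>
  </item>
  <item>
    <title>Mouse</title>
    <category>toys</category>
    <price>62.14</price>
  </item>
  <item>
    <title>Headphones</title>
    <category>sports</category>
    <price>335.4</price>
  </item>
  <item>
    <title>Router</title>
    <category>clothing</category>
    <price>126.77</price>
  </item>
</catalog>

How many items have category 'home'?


Scanning <item> elements for <category>home</category>:
Count: 0

ANSWER: 0


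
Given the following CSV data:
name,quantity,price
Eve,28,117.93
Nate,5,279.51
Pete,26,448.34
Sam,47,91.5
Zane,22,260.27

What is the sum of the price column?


Values in 'price' column:
  Row 1: 117.93
  Row 2: 279.51
  Row 3: 448.34
  Row 4: 91.5
  Row 5: 260.27
Sum = 117.93 + 279.51 + 448.34 + 91.5 + 260.27 = 1197.55

ANSWER: 1197.55


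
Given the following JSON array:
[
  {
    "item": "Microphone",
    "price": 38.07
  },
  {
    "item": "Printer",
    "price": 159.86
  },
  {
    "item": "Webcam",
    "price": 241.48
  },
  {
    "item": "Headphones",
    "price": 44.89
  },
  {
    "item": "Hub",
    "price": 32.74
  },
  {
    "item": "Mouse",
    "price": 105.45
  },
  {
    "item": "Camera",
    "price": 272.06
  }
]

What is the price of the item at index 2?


Array index 2 -> Webcam
price = 241.48

ANSWER: 241.48


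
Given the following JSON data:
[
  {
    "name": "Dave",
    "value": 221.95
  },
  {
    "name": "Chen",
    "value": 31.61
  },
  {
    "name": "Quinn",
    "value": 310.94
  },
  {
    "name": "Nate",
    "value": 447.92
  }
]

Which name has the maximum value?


Comparing values:
  Dave: 221.95
  Chen: 31.61
  Quinn: 310.94
  Nate: 447.92
Maximum: Nate (447.92)

ANSWER: Nate


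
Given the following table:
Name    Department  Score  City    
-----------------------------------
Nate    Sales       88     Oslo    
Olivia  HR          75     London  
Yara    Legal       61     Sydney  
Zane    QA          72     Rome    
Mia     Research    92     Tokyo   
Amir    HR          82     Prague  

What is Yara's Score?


Row 3: Yara
Score = 61

ANSWER: 61


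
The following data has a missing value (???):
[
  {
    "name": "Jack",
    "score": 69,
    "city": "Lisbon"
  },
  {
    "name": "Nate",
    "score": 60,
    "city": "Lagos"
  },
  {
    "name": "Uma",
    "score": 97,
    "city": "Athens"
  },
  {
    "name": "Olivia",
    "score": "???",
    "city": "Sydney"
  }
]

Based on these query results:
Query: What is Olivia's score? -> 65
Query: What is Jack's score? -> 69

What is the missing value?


The missing value is Olivia's score
From query: Olivia's score = 65

ANSWER: 65


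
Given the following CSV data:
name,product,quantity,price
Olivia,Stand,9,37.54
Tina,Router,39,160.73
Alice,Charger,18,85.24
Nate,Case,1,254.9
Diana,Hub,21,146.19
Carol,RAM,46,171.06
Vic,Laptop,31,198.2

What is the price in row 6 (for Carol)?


Row 6: Carol
Column 'price' = 171.06

ANSWER: 171.06


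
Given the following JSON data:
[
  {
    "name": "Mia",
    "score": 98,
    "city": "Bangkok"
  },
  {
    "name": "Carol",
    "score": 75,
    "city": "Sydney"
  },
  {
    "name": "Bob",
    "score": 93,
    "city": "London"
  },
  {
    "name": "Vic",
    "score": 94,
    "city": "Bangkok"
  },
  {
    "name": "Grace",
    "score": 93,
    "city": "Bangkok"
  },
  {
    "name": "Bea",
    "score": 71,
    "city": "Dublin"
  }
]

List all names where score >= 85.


Filtering records where score >= 85:
  Mia (score=98) -> YES
  Carol (score=75) -> no
  Bob (score=93) -> YES
  Vic (score=94) -> YES
  Grace (score=93) -> YES
  Bea (score=71) -> no


ANSWER: Mia, Bob, Vic, Grace


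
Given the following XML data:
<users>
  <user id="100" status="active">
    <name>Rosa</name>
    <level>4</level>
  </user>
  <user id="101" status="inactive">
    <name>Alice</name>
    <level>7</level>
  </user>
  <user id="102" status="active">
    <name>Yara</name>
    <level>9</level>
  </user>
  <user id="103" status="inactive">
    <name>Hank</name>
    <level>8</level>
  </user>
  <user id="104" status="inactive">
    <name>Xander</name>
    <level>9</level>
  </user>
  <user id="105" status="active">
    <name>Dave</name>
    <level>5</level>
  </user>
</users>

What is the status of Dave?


Finding user with name = Dave
user id="105" status="active"

ANSWER: active


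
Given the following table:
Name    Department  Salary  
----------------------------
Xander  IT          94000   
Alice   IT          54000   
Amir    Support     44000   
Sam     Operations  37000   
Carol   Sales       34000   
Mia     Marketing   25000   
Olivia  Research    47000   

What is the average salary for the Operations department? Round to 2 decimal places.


Operations department members:
  Sam: 37000
Sum = 37000
Count = 1
Average = 37000 / 1 = 37000.00

ANSWER: 37000.00


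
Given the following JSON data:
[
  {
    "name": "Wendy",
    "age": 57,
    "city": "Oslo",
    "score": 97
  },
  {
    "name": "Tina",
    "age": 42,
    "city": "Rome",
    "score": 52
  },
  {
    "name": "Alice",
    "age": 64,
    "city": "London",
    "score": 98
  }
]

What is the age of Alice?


Looking up record where name = Alice
Record index: 2
Field 'age' = 64

ANSWER: 64


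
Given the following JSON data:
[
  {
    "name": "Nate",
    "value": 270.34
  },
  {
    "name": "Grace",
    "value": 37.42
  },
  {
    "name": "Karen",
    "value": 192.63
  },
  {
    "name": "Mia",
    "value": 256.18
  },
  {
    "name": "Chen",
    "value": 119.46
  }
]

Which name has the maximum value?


Comparing values:
  Nate: 270.34
  Grace: 37.42
  Karen: 192.63
  Mia: 256.18
  Chen: 119.46
Maximum: Nate (270.34)

ANSWER: Nate


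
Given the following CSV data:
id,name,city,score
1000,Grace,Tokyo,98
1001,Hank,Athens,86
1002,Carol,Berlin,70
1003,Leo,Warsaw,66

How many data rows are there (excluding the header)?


Counting rows (excluding header):
Header: id,name,city,score
Data rows: 4

ANSWER: 4


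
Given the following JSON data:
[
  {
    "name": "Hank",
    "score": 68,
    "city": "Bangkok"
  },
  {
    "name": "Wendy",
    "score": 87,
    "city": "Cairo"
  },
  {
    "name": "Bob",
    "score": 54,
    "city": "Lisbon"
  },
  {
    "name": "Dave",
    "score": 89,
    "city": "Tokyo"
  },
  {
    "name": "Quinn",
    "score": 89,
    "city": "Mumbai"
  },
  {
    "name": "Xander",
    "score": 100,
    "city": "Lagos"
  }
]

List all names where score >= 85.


Filtering records where score >= 85:
  Hank (score=68) -> no
  Wendy (score=87) -> YES
  Bob (score=54) -> no
  Dave (score=89) -> YES
  Quinn (score=89) -> YES
  Xander (score=100) -> YES


ANSWER: Wendy, Dave, Quinn, Xander


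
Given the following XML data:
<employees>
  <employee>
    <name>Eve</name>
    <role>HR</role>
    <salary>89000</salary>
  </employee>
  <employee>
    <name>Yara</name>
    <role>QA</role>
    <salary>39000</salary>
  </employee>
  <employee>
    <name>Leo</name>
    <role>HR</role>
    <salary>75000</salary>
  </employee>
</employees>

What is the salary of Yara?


Searching for <employee> with <name>Yara</name>
Found at position 2
<salary>39000</salary>

ANSWER: 39000


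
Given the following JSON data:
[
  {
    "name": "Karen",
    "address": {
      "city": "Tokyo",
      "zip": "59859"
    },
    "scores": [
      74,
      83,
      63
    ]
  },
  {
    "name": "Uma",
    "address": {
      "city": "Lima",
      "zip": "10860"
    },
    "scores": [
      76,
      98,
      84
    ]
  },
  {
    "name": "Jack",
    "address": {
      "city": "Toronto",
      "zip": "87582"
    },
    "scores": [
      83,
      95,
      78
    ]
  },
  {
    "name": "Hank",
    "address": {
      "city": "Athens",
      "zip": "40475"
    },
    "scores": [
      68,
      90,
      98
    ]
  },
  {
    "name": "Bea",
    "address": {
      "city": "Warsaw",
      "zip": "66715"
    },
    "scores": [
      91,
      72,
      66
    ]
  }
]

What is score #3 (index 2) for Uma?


Path: records[1].scores[2]
Value: 84

ANSWER: 84


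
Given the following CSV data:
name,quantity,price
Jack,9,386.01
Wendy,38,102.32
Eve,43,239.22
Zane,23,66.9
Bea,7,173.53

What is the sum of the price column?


Values in 'price' column:
  Row 1: 386.01
  Row 2: 102.32
  Row 3: 239.22
  Row 4: 66.9
  Row 5: 173.53
Sum = 386.01 + 102.32 + 239.22 + 66.9 + 173.53 = 967.98

ANSWER: 967.98


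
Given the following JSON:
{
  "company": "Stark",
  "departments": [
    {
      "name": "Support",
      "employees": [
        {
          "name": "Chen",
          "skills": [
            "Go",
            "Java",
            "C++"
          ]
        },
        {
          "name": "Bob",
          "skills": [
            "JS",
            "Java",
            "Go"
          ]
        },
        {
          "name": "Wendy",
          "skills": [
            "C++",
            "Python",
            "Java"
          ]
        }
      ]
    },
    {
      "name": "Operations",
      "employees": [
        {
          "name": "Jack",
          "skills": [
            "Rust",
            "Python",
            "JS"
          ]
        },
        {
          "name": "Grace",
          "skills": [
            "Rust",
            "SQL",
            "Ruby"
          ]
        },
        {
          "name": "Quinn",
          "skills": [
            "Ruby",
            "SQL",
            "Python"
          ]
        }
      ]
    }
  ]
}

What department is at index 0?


Path: departments[0].name
Value: Support

ANSWER: Support


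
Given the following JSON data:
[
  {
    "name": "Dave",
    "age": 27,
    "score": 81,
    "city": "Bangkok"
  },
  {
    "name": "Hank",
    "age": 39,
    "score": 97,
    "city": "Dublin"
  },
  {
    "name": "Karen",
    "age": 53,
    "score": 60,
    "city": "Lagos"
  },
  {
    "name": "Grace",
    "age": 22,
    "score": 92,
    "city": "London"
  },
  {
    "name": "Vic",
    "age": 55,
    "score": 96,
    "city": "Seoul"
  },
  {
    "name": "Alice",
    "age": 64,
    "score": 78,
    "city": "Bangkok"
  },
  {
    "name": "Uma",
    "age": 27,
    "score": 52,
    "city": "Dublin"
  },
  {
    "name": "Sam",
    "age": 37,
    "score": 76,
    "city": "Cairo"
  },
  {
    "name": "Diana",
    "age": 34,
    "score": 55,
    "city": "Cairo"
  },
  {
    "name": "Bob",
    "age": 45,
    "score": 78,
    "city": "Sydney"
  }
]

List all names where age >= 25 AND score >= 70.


Checking both conditions:
  Dave (age=27, score=81) -> YES
  Hank (age=39, score=97) -> YES
  Karen (age=53, score=60) -> no
  Grace (age=22, score=92) -> no
  Vic (age=55, score=96) -> YES
  Alice (age=64, score=78) -> YES
  Uma (age=27, score=52) -> no
  Sam (age=37, score=76) -> YES
  Diana (age=34, score=55) -> no
  Bob (age=45, score=78) -> YES


ANSWER: Dave, Hank, Vic, Alice, Sam, Bob


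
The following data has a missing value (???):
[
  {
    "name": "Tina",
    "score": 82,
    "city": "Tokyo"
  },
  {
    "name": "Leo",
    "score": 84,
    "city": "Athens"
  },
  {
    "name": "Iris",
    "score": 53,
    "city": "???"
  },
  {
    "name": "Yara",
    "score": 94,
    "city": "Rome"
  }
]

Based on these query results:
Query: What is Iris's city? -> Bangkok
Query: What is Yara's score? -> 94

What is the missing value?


The missing value is Iris's city
From query: Iris's city = Bangkok

ANSWER: Bangkok


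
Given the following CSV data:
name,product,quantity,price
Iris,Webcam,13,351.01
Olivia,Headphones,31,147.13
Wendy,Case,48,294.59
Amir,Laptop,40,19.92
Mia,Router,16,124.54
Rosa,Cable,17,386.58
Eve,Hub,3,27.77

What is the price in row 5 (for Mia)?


Row 5: Mia
Column 'price' = 124.54

ANSWER: 124.54


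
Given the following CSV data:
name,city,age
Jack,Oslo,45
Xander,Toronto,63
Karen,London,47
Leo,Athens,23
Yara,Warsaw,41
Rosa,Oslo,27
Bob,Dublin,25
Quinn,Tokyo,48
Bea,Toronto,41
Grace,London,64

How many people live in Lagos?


Scanning city column for 'Lagos':
Total matches: 0

ANSWER: 0


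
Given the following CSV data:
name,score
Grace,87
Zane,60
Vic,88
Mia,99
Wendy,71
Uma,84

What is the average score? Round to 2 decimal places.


Scores: 87, 60, 88, 99, 71, 84
Sum = 489
Count = 6
Average = 489 / 6 = 81.50

ANSWER: 81.50


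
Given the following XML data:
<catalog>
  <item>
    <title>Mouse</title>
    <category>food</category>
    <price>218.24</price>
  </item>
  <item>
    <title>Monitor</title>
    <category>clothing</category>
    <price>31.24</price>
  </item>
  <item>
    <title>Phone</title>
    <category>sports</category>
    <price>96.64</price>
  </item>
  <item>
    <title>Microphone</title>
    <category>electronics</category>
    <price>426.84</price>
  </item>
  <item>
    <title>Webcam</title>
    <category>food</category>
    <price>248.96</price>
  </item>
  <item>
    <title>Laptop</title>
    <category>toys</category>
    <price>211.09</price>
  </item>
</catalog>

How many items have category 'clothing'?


Scanning <item> elements for <category>clothing</category>:
  Item 2: Monitor -> MATCH
Count: 1

ANSWER: 1


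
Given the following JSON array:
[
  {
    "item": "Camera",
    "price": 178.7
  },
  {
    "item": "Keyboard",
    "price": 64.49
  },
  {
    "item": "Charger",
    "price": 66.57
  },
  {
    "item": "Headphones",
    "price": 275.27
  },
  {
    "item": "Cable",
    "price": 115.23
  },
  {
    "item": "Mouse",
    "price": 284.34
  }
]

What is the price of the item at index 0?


Array index 0 -> Camera
price = 178.7

ANSWER: 178.7


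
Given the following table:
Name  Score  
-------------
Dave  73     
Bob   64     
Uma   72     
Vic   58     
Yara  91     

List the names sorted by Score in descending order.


Sorting by Score (descending):
  Yara: 91
  Dave: 73
  Uma: 72
  Bob: 64
  Vic: 58


ANSWER: Yara, Dave, Uma, Bob, Vic


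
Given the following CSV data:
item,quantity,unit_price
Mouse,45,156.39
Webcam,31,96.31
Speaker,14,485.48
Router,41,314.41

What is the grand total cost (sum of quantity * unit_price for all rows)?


Computing row totals:
  Mouse: 45 * 156.39 = 7037.55
  Webcam: 31 * 96.31 = 2985.61
  Speaker: 14 * 485.48 = 6796.72
  Router: 41 * 314.41 = 12890.81
Grand total = 7037.55 + 2985.61 + 6796.72 + 12890.81 = 29710.69

ANSWER: 29710.69


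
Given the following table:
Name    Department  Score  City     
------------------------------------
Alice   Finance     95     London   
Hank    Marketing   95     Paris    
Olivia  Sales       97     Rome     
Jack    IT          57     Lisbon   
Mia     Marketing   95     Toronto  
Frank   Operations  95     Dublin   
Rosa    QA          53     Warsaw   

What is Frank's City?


Row 6: Frank
City = Dublin

ANSWER: Dublin


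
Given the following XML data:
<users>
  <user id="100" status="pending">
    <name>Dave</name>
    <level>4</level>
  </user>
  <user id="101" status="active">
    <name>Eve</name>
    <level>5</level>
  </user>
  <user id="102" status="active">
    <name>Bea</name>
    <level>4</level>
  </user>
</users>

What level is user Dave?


Finding user: Dave
<level>4</level>

ANSWER: 4


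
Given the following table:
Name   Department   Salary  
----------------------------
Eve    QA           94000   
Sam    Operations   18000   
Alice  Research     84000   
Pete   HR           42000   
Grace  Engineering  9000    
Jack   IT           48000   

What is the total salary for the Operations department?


Operations department members:
  Sam: 18000
Total = 18000 = 18000

ANSWER: 18000


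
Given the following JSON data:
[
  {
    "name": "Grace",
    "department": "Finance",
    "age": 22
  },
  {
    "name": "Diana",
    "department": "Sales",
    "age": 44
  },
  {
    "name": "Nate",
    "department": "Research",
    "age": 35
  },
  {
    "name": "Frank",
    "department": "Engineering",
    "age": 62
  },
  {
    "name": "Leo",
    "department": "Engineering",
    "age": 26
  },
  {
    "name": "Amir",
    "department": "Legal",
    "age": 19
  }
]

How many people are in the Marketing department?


Scanning records for department = Marketing
  No matches found
Count: 0

ANSWER: 0


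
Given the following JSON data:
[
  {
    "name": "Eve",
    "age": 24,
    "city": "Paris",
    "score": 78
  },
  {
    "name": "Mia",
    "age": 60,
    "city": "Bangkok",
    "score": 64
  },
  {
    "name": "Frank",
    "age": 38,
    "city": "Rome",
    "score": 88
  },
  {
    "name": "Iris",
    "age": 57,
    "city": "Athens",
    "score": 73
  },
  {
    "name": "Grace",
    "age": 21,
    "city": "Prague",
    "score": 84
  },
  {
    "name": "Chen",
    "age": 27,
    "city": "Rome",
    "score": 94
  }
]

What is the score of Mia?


Looking up record where name = Mia
Record index: 1
Field 'score' = 64

ANSWER: 64


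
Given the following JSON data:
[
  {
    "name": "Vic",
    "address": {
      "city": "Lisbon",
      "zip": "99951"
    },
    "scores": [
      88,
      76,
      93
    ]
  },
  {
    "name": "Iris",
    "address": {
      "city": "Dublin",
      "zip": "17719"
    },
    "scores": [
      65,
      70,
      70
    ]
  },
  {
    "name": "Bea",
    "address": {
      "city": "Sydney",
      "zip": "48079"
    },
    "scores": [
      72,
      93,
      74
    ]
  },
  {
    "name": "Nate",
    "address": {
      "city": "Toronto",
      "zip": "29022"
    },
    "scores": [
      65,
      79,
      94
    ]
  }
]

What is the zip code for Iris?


Path: records[1].address.zip
Value: 17719

ANSWER: 17719


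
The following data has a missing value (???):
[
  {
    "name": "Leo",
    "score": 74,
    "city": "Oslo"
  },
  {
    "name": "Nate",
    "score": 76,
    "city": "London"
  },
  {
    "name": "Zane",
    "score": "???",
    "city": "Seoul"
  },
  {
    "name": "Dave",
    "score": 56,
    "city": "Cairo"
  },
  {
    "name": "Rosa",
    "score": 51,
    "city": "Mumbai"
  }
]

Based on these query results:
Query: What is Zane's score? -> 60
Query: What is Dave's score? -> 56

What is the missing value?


The missing value is Zane's score
From query: Zane's score = 60

ANSWER: 60


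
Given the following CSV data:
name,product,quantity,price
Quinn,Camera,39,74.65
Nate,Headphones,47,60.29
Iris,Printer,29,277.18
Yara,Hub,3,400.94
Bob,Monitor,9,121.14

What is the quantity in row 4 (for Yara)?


Row 4: Yara
Column 'quantity' = 3

ANSWER: 3


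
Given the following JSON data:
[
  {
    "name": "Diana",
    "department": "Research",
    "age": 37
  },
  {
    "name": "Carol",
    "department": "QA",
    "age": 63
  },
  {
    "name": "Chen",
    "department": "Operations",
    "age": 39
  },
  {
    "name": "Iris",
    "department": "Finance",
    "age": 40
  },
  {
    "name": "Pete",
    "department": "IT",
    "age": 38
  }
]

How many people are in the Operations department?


Scanning records for department = Operations
  Record 2: Chen
Count: 1

ANSWER: 1


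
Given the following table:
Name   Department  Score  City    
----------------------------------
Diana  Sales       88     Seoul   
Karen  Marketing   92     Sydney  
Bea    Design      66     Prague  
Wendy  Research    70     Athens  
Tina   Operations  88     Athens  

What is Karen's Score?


Row 2: Karen
Score = 92

ANSWER: 92


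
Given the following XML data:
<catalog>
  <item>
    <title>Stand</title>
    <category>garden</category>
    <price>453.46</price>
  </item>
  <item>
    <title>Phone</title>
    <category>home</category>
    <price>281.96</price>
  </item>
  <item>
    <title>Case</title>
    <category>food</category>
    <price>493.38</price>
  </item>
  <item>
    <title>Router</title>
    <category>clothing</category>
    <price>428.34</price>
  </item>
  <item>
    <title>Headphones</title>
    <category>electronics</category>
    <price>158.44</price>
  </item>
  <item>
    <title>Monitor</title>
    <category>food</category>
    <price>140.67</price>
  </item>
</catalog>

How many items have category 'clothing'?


Scanning <item> elements for <category>clothing</category>:
  Item 4: Router -> MATCH
Count: 1

ANSWER: 1


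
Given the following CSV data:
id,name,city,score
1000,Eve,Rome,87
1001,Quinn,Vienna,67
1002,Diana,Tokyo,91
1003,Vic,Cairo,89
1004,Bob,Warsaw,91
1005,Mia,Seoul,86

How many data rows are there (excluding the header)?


Counting rows (excluding header):
Header: id,name,city,score
Data rows: 6

ANSWER: 6


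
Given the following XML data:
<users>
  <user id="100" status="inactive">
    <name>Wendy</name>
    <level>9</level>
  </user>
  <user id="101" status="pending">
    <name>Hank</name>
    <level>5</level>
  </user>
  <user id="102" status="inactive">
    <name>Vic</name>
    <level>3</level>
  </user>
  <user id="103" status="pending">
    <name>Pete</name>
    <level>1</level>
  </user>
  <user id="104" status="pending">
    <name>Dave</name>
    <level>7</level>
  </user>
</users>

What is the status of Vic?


Finding user with name = Vic
user id="102" status="inactive"

ANSWER: inactive


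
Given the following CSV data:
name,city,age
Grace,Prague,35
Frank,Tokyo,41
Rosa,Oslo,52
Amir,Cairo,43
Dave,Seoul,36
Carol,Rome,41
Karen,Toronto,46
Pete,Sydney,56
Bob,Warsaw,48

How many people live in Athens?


Scanning city column for 'Athens':
Total matches: 0

ANSWER: 0


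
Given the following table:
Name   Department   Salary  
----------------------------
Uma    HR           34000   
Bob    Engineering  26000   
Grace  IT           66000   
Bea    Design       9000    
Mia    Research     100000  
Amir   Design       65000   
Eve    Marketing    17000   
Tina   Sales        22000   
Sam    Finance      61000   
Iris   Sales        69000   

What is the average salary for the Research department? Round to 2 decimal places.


Research department members:
  Mia: 100000
Sum = 100000
Count = 1
Average = 100000 / 1 = 100000.00

ANSWER: 100000.00


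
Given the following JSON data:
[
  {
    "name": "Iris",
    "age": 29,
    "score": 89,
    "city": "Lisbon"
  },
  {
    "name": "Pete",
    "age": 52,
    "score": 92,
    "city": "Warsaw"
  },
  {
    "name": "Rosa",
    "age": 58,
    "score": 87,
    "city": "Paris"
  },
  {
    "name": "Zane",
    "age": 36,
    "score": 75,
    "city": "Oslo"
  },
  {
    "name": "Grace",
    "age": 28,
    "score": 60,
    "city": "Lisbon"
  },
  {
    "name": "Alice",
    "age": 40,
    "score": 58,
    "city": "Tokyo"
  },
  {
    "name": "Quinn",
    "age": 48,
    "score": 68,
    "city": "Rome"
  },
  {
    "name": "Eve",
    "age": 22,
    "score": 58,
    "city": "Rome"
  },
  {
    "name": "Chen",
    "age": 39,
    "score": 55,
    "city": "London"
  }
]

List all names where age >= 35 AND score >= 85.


Checking both conditions:
  Iris (age=29, score=89) -> no
  Pete (age=52, score=92) -> YES
  Rosa (age=58, score=87) -> YES
  Zane (age=36, score=75) -> no
  Grace (age=28, score=60) -> no
  Alice (age=40, score=58) -> no
  Quinn (age=48, score=68) -> no
  Eve (age=22, score=58) -> no
  Chen (age=39, score=55) -> no


ANSWER: Pete, Rosa


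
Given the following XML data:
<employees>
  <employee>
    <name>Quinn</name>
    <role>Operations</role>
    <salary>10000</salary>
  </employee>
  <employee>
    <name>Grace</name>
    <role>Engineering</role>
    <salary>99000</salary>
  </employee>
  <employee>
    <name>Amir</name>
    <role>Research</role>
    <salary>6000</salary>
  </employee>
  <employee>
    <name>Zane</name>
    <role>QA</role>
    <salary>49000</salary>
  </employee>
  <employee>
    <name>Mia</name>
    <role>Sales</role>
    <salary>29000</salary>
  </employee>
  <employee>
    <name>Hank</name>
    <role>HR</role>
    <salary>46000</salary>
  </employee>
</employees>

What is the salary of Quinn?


Searching for <employee> with <name>Quinn</name>
Found at position 1
<salary>10000</salary>

ANSWER: 10000


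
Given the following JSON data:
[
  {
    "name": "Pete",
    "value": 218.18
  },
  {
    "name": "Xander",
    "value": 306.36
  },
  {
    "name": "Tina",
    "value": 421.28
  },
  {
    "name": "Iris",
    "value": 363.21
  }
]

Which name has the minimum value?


Comparing values:
  Pete: 218.18
  Xander: 306.36
  Tina: 421.28
  Iris: 363.21
Minimum: Pete (218.18)

ANSWER: Pete


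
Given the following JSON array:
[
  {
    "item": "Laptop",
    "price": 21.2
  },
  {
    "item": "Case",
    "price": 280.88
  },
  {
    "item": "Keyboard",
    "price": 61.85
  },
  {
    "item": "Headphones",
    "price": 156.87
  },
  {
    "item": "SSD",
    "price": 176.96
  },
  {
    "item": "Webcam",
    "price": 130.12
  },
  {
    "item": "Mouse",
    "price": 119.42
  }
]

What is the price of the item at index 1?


Array index 1 -> Case
price = 280.88

ANSWER: 280.88


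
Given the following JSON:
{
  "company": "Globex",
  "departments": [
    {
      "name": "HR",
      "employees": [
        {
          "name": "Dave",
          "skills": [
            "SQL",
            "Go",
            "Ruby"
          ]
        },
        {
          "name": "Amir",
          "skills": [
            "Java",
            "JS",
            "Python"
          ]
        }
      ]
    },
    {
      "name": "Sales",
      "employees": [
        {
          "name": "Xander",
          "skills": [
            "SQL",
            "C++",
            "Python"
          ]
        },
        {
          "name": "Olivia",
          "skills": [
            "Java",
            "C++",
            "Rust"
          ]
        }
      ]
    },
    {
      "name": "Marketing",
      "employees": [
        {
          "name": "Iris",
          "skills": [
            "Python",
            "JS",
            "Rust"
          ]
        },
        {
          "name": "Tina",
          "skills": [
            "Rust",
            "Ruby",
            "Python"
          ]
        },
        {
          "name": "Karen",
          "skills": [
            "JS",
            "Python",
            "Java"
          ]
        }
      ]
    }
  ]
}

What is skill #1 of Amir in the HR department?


Path: departments[0].employees[1].skills[0]
Value: Java

ANSWER: Java
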